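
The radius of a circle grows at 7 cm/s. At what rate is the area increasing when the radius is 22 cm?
308π cm²/s

A = πr²
dA/dt = 2πr · dr/dt = 2π(22)(7) = 308π cm²/s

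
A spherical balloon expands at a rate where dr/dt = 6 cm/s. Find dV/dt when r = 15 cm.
5400π cm³/s

V = (4/3)πr³
dV/dt = dV/dr · dr/dt = 4πr² · 6
At r = 15: dV/dt = 5400π cm³/s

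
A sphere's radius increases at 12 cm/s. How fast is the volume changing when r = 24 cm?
27648π cm³/s

V = (4/3)πr³
dV/dt = dV/dr · dr/dt = 4πr² · 12
At r = 24: dV/dt = 27648π cm³/s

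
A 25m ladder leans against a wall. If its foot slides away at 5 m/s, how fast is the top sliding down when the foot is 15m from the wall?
15/4 = 3.75 m/s

x² + y² = 25²
2x·dx/dt + 2y·dy/dt = 0
dy/dt = -x/y · dx/dt = -15/20 · 5 = -15/4 m/s
The top is descending at 15/4 = 3.75 m/s.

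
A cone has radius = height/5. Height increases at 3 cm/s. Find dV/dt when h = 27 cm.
2187π/25 cm³/s

V = (1/3)π(h/5)²h = πh³/75
dV/dt = πh²/25 · 3
At h = 27: dV/dt = 2187π/25 cm³/s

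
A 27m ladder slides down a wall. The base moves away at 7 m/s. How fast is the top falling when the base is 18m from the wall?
14√5/5 ≈ 6.261 m/s

x² + y² = 27²
2x·dx/dt + 2y·dy/dt = 0
dy/dt = -x/y · dx/dt = -18/(9√5) · 7 = -14√5/5 m/s
The top is descending at 14√5/5 ≈ 6.261 m/s.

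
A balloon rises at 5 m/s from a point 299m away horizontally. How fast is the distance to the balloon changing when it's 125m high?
625√105026/105026 ≈ 1.929 m/s

z² = 299² + y²
z = √(299² + 125²) = √105026
dz/dt = y/z · dy/dt = 125/√105026 · 5 = 625√105026/105026 ≈ 1.929 m/s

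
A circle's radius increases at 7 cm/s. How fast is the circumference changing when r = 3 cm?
14π cm/s

C = 2πr
dC/dt = 2π · dr/dt = 2π · 7 = 14π cm/s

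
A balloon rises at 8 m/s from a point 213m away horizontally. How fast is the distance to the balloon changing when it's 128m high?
1024√61753/61753 ≈ 4.121 m/s

z² = 213² + y²
z = √(213² + 128²) = √61753
dz/dt = y/z · dy/dt = 128/√61753 · 8 = 1024√61753/61753 ≈ 4.121 m/s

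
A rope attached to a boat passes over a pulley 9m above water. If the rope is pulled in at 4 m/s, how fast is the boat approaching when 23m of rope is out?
23√7/14 ≈ 4.347 m/s

rope² = x² + 9²
x = √(23² - 9²) = 8√7
dx/dt = (rope/x) · d(rope)/dt = (23/(8√7)) · (-4) = -23√7/14 m/s
The boat approaches at 23√7/14 ≈ 4.347 m/s.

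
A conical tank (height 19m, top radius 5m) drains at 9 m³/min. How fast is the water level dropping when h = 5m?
3249/(625π) ≈ 1.655 m/min

r/h = 5/19, so r = (5/19)h
V = (1/3)πr²h = (1/3)π((5/19)h)²h = (25/1083)πh³
dV/dh = (25/361)πh²
dh/dt = (dV/dt)/(dV/dh) = -9/((25/361)π·5²) = -3249/(625π) m/min
The level is dropping at 3249/(625π) ≈ 1.655 m/min.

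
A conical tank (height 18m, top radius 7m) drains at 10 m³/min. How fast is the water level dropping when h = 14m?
810/(2401π) ≈ 0.1074 m/min

r/h = 7/18, so r = (7/18)h
V = (1/3)πr²h = (1/3)π((7/18)h)²h = (49/972)πh³
dV/dh = (49/324)πh²
dh/dt = (dV/dt)/(dV/dh) = -10/((49/324)π·14²) = -810/(2401π) m/min
The level is dropping at 810/(2401π) ≈ 0.1074 m/min.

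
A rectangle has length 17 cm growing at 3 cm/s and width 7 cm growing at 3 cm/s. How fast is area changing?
72 cm²/s

A = lw
dA/dt = w·dl/dt + l·dw/dt = 7·3 + 17·3 = 72 cm²/s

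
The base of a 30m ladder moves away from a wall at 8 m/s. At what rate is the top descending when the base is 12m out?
16√21/21 ≈ 3.491 m/s

x² + y² = 30²
2x·dx/dt + 2y·dy/dt = 0
dy/dt = -x/y · dx/dt = -12/(6√21) · 8 = -16√21/21 m/s
The top is descending at 16√21/21 ≈ 3.491 m/s.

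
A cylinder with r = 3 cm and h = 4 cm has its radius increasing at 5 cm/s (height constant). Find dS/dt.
100π cm²/s

S = 2πrh + 2πr² (lateral + bases)
dS/dt = (2πh + 4πr)·dr/dt = (2π·4 + 4π·3)·5
= 100π cm²/s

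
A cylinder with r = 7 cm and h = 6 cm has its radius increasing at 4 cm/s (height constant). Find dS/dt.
160π cm²/s

S = 2πrh + 2πr² (lateral + bases)
dS/dt = (2πh + 4πr)·dr/dt = (2π·6 + 4π·7)·4
= 160π cm²/s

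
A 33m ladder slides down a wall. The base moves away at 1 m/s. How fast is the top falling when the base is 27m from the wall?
9√10/20 ≈ 1.423 m/s

x² + y² = 33²
2x·dx/dt + 2y·dy/dt = 0
dy/dt = -x/y · dx/dt = -27/(6√10) · 1 = -9√10/20 m/s
The top is descending at 9√10/20 ≈ 1.423 m/s.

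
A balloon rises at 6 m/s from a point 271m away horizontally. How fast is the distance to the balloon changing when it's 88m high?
528√81185/81185 ≈ 1.853 m/s

z² = 271² + y²
z = √(271² + 88²) = √81185
dz/dt = y/z · dy/dt = 88/√81185 · 6 = 528√81185/81185 ≈ 1.853 m/s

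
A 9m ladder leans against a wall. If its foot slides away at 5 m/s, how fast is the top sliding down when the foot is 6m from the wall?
2√5 ≈ 4.472 m/s

x² + y² = 9²
2x·dx/dt + 2y·dy/dt = 0
dy/dt = -x/y · dx/dt = -6/(3√5) · 5 = -2√5 m/s
The top is descending at 2√5 ≈ 4.472 m/s.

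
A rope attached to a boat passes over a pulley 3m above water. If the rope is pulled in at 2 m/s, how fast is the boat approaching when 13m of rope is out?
13√10/20 ≈ 2.055 m/s

rope² = x² + 3²
x = √(13² - 3²) = 4√10
dx/dt = (rope/x) · d(rope)/dt = (13/(4√10)) · (-2) = -13√10/20 m/s
The boat approaches at 13√10/20 ≈ 2.055 m/s.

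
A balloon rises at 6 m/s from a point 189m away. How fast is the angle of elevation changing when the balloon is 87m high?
0.026195 rad/s

tan(θ) = y/189
sec²(θ) · dθ/dt = (1/189) · dy/dt
dθ/dt = cos²(θ)/189 · 6 = 189/(189² + 87²) · 6
dθ/dt = 0.026195 rad/s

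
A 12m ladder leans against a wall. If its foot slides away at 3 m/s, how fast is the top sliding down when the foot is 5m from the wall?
15√119/119 ≈ 1.375 m/s

x² + y² = 12²
2x·dx/dt + 2y·dy/dt = 0
dy/dt = -x/y · dx/dt = -5/√119 · 3 = -15√119/119 m/s
The top is descending at 15√119/119 ≈ 1.375 m/s.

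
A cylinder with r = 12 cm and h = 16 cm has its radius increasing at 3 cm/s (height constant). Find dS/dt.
240π cm²/s

S = 2πrh + 2πr² (lateral + bases)
dS/dt = (2πh + 4πr)·dr/dt = (2π·16 + 4π·12)·3
= 240π cm²/s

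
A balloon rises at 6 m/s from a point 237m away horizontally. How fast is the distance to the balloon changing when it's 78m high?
156√6917/6917 ≈ 1.876 m/s

z² = 237² + y²
z = √(237² + 78²) = 3√6917
dz/dt = y/z · dy/dt = 78/(3√6917) · 6 = 156√6917/6917 ≈ 1.876 m/s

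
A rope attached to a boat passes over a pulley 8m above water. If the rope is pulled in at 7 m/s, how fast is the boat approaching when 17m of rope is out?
119/15 ≈ 7.933 m/s

rope² = x² + 8²
x = √(17² - 8²) = 15
dx/dt = (rope/x) · d(rope)/dt = (17/15) · (-7) = -119/15 m/s
The boat approaches at 119/15 ≈ 7.933 m/s.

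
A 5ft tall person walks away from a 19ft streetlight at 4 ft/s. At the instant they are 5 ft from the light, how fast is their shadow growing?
10/7 ft/s

By similar triangles: 19/(x+s) = 5/s
Solving: s = 5x/14
ds/dt = 5/14 · dx/dt = 5/14 · 4 = 10/7 ft/s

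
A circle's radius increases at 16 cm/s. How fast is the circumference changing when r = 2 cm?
32π cm/s

C = 2πr
dC/dt = 2π · dr/dt = 2π · 16 = 32π cm/s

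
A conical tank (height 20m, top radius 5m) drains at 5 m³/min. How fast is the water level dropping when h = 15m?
16/(45π) ≈ 0.1132 m/min

r/h = 5/20, so r = (1/4)h
V = (1/3)πr²h = (1/3)π((1/4)h)²h = (1/48)πh³
dV/dh = (1/16)πh²
dh/dt = (dV/dt)/(dV/dh) = -5/((1/16)π·15²) = -16/(45π) m/min
The level is dropping at 16/(45π) ≈ 0.1132 m/min.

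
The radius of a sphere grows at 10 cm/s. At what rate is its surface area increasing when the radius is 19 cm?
1520π cm²/s

S = 4πr²
dS/dt = dS/dr · dr/dt = 8πr · 10
At r = 19: dS/dt = 1520π cm²/s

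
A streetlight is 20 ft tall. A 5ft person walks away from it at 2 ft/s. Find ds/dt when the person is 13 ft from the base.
2/3 ft/s

By similar triangles: 20/(x+s) = 5/s
Solving: s = 5x/15
ds/dt = 5/15 · dx/dt = 1/3 · 2 = 2/3 ft/s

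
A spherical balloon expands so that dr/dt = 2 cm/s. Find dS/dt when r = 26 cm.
416π cm²/s

S = 4πr²
dS/dt = dS/dr · dr/dt = 8πr · 2
At r = 26: dS/dt = 416π cm²/s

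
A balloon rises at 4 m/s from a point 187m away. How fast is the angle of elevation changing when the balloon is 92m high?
0.017222 rad/s

tan(θ) = y/187
sec²(θ) · dθ/dt = (1/187) · dy/dt
dθ/dt = cos²(θ)/187 · 4 = 187/(187² + 92²) · 4
dθ/dt = 0.017222 rad/s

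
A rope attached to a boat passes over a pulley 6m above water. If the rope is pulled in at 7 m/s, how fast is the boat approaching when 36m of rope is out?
6√35/5 ≈ 7.099 m/s

rope² = x² + 6²
x = √(36² - 6²) = 6√35
dx/dt = (rope/x) · d(rope)/dt = (36/(6√35)) · (-7) = -6√35/5 m/s
The boat approaches at 6√35/5 ≈ 7.099 m/s.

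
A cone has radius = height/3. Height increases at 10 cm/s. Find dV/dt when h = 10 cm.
1000π/9 cm³/s

V = (1/3)π(h/3)²h = πh³/27
dV/dt = πh²/9 · 10
At h = 10: dV/dt = 1000π/9 cm³/s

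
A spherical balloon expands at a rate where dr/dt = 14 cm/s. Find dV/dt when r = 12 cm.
8064π cm³/s

V = (4/3)πr³
dV/dt = dV/dr · dr/dt = 4πr² · 14
At r = 12: dV/dt = 8064π cm³/s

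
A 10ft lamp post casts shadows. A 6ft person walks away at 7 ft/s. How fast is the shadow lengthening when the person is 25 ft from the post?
21/2 ft/s

By similar triangles: 10/(x+s) = 6/s
Solving: s = 6x/4
ds/dt = 6/4 · dx/dt = 3/2 · 7 = 21/2 ft/s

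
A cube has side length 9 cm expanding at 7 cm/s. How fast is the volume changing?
1701 cm³/s

V = s³
dV/dt = 3s² · ds/dt = 3·9²·7 = 1701 cm³/s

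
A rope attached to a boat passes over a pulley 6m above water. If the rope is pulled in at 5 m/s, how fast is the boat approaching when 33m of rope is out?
55√13/39 ≈ 5.085 m/s

rope² = x² + 6²
x = √(33² - 6²) = 9√13
dx/dt = (rope/x) · d(rope)/dt = (33/(9√13)) · (-5) = -55√13/39 m/s
The boat approaches at 55√13/39 ≈ 5.085 m/s.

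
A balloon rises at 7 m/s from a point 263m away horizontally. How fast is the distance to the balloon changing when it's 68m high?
476√73793/73793 ≈ 1.752 m/s

z² = 263² + y²
z = √(263² + 68²) = √73793
dz/dt = y/z · dy/dt = 68/√73793 · 7 = 476√73793/73793 ≈ 1.752 m/s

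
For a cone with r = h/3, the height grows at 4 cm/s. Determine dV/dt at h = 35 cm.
4900π/9 cm³/s

V = (1/3)π(h/3)²h = πh³/27
dV/dt = πh²/9 · 4
At h = 35: dV/dt = 4900π/9 cm³/s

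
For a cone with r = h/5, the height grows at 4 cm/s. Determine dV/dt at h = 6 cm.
144π/25 cm³/s

V = (1/3)π(h/5)²h = πh³/75
dV/dt = πh²/25 · 4
At h = 6: dV/dt = 144π/25 cm³/s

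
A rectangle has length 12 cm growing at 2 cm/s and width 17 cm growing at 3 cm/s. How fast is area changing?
70 cm²/s

A = lw
dA/dt = w·dl/dt + l·dw/dt = 17·2 + 12·3 = 70 cm²/s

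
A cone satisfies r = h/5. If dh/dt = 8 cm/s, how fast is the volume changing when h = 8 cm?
512π/25 cm³/s

V = (1/3)π(h/5)²h = πh³/75
dV/dt = πh²/25 · 8
At h = 8: dV/dt = 512π/25 cm³/s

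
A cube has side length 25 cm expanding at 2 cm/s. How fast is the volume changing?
3750 cm³/s

V = s³
dV/dt = 3s² · ds/dt = 3·25²·2 = 3750 cm³/s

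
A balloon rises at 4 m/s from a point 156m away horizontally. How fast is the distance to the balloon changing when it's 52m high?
2√10/5 ≈ 1.265 m/s

z² = 156² + y²
z = √(156² + 52²) = 52√10
dz/dt = y/z · dy/dt = 52/(52√10) · 4 = 2√10/5 ≈ 1.265 m/s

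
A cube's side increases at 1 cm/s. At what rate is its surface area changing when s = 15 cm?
180 cm²/s

A = 6s²
dA/dt = 12s · ds/dt = 12·15·1 = 180 cm²/s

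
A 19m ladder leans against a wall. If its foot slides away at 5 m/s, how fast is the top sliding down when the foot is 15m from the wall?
75√34/68 ≈ 6.431 m/s

x² + y² = 19²
2x·dx/dt + 2y·dy/dt = 0
dy/dt = -x/y · dx/dt = -15/(2√34) · 5 = -75√34/68 m/s
The top is descending at 75√34/68 ≈ 6.431 m/s.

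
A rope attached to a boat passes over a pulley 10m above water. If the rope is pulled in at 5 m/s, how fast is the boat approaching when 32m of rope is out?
80√231/231 ≈ 5.264 m/s

rope² = x² + 10²
x = √(32² - 10²) = 2√231
dx/dt = (rope/x) · d(rope)/dt = (32/(2√231)) · (-5) = -80√231/231 m/s
The boat approaches at 80√231/231 ≈ 5.264 m/s.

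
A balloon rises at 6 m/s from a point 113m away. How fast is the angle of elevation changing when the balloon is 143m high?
0.020411 rad/s

tan(θ) = y/113
sec²(θ) · dθ/dt = (1/113) · dy/dt
dθ/dt = cos²(θ)/113 · 6 = 113/(113² + 143²) · 6
dθ/dt = 0.020411 rad/s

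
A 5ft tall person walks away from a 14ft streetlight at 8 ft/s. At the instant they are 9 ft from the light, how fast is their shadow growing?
40/9 ft/s

By similar triangles: 14/(x+s) = 5/s
Solving: s = 5x/9
ds/dt = 5/9 · dx/dt = 5/9 · 8 = 40/9 ft/s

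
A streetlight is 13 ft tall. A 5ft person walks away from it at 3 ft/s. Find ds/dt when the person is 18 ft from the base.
15/8 ft/s

By similar triangles: 13/(x+s) = 5/s
Solving: s = 5x/8
ds/dt = 5/8 · dx/dt = 5/8 · 3 = 15/8 ft/s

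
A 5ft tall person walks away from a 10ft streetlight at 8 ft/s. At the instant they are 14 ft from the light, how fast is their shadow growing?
8 ft/s

By similar triangles: 10/(x+s) = 5/s
Solving: s = 5x/5
ds/dt = 5/5 · dx/dt = 1 · 8 = 8 ft/s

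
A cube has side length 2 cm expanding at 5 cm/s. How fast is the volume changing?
60 cm³/s

V = s³
dV/dt = 3s² · ds/dt = 3·2²·5 = 60 cm³/s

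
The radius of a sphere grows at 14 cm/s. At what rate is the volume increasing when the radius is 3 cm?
504π cm³/s

V = (4/3)πr³
dV/dt = dV/dr · dr/dt = 4πr² · 14
At r = 3: dV/dt = 504π cm³/s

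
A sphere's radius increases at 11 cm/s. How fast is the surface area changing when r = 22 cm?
1936π cm²/s

S = 4πr²
dS/dt = dS/dr · dr/dt = 8πr · 11
At r = 22: dS/dt = 1936π cm²/s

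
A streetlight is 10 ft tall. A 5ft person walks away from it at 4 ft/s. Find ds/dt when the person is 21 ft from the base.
4 ft/s

By similar triangles: 10/(x+s) = 5/s
Solving: s = 5x/5
ds/dt = 5/5 · dx/dt = 1 · 4 = 4 ft/s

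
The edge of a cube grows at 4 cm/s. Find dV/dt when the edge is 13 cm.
2028 cm³/s

V = s³
dV/dt = 3s² · ds/dt = 3·13²·4 = 2028 cm³/s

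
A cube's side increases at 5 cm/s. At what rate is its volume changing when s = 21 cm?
6615 cm³/s

V = s³
dV/dt = 3s² · ds/dt = 3·21²·5 = 6615 cm³/s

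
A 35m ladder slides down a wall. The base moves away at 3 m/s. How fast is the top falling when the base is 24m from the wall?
72√649/649 ≈ 2.826 m/s

x² + y² = 35²
2x·dx/dt + 2y·dy/dt = 0
dy/dt = -x/y · dx/dt = -24/√649 · 3 = -72√649/649 m/s
The top is descending at 72√649/649 ≈ 2.826 m/s.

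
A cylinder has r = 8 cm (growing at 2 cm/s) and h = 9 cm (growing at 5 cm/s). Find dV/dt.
608π cm³/s

V = πr²h
dV/dt = 2πrh·dr/dt + πr²·dh/dt
= 2π(8)(9)(2) + π(8)²(5)
= 608π cm³/s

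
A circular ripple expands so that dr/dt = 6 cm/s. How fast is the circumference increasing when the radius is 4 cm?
12π cm/s

C = 2πr
dC/dt = 2π · dr/dt = 2π · 6 = 12π cm/s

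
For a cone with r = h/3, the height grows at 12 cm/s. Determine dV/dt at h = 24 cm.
768π cm³/s

V = (1/3)π(h/3)²h = πh³/27
dV/dt = πh²/9 · 12
At h = 24: dV/dt = 768π cm³/s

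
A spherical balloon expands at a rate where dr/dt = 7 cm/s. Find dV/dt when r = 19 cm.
10108π cm³/s

V = (4/3)πr³
dV/dt = dV/dr · dr/dt = 4πr² · 7
At r = 19: dV/dt = 10108π cm³/s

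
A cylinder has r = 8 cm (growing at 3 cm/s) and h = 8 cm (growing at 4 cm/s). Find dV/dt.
640π cm³/s

V = πr²h
dV/dt = 2πrh·dr/dt + πr²·dh/dt
= 2π(8)(8)(3) + π(8)²(4)
= 640π cm³/s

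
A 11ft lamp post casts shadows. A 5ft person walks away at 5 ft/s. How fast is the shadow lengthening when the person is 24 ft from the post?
25/6 ft/s

By similar triangles: 11/(x+s) = 5/s
Solving: s = 5x/6
ds/dt = 5/6 · dx/dt = 5/6 · 5 = 25/6 ft/s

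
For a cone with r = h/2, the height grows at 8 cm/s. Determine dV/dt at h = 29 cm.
1682π cm³/s

V = (1/3)π(h/2)²h = πh³/12
dV/dt = πh²/4 · 8
At h = 29: dV/dt = 1682π cm³/s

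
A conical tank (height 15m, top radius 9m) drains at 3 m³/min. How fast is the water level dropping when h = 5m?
1/(3π) ≈ 0.1061 m/min

r/h = 9/15, so r = (3/5)h
V = (1/3)πr²h = (1/3)π((3/5)h)²h = (3/25)πh³
dV/dh = (9/25)πh²
dh/dt = (dV/dt)/(dV/dh) = -3/((9/25)π·5²) = -1/(3π) m/min
The level is dropping at 1/(3π) ≈ 0.1061 m/min.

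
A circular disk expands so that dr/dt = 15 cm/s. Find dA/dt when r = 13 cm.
390π cm²/s

A = πr²
dA/dt = 2πr · dr/dt = 2π(13)(15) = 390π cm²/s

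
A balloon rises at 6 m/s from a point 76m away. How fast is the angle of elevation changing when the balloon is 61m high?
0.048015 rad/s

tan(θ) = y/76
sec²(θ) · dθ/dt = (1/76) · dy/dt
dθ/dt = cos²(θ)/76 · 6 = 76/(76² + 61²) · 6
dθ/dt = 0.048015 rad/s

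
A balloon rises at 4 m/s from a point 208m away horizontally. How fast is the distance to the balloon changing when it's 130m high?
20√89/89 ≈ 2.12 m/s

z² = 208² + y²
z = √(208² + 130²) = 26√89
dz/dt = y/z · dy/dt = 130/(26√89) · 4 = 20√89/89 ≈ 2.12 m/s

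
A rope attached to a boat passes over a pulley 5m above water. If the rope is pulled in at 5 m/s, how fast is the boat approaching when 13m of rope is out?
65/12 ≈ 5.417 m/s

rope² = x² + 5²
x = √(13² - 5²) = 12
dx/dt = (rope/x) · d(rope)/dt = (13/12) · (-5) = -65/12 m/s
The boat approaches at 65/12 ≈ 5.417 m/s.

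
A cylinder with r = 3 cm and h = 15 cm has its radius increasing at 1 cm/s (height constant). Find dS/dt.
42π cm²/s

S = 2πrh + 2πr² (lateral + bases)
dS/dt = (2πh + 4πr)·dr/dt = (2π·15 + 4π·3)·1
= 42π cm²/s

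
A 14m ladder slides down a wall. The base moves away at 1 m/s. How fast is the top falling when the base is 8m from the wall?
4√33/33 ≈ 0.6963 m/s

x² + y² = 14²
2x·dx/dt + 2y·dy/dt = 0
dy/dt = -x/y · dx/dt = -8/(2√33) · 1 = -4√33/33 m/s
The top is descending at 4√33/33 ≈ 0.6963 m/s.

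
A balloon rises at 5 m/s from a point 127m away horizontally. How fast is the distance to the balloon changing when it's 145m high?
725√37154/37154 ≈ 3.761 m/s

z² = 127² + y²
z = √(127² + 145²) = √37154
dz/dt = y/z · dy/dt = 145/√37154 · 5 = 725√37154/37154 ≈ 3.761 m/s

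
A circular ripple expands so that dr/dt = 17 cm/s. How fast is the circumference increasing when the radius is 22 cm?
34π cm/s

C = 2πr
dC/dt = 2π · dr/dt = 2π · 17 = 34π cm/s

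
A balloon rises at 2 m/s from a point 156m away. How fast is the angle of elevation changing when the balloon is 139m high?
0.007147 rad/s

tan(θ) = y/156
sec²(θ) · dθ/dt = (1/156) · dy/dt
dθ/dt = cos²(θ)/156 · 2 = 156/(156² + 139²) · 2
dθ/dt = 0.007147 rad/s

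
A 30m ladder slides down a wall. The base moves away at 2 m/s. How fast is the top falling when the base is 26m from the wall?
13√14/14 ≈ 3.474 m/s

x² + y² = 30²
2x·dx/dt + 2y·dy/dt = 0
dy/dt = -x/y · dx/dt = -26/(4√14) · 2 = -13√14/14 m/s
The top is descending at 13√14/14 ≈ 3.474 m/s.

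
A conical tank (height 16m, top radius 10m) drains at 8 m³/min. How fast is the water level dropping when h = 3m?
512/(225π) ≈ 0.7243 m/min

r/h = 10/16, so r = (5/8)h
V = (1/3)πr²h = (1/3)π((5/8)h)²h = (25/192)πh³
dV/dh = (25/64)πh²
dh/dt = (dV/dt)/(dV/dh) = -8/((25/64)π·3²) = -512/(225π) m/min
The level is dropping at 512/(225π) ≈ 0.7243 m/min.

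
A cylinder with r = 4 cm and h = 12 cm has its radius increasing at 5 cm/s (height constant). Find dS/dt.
200π cm²/s

S = 2πrh + 2πr² (lateral + bases)
dS/dt = (2πh + 4πr)·dr/dt = (2π·12 + 4π·4)·5
= 200π cm²/s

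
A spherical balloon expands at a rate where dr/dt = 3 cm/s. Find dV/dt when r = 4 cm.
192π cm³/s

V = (4/3)πr³
dV/dt = dV/dr · dr/dt = 4πr² · 3
At r = 4: dV/dt = 192π cm³/s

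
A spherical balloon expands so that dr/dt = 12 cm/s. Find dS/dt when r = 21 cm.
2016π cm²/s

S = 4πr²
dS/dt = dS/dr · dr/dt = 8πr · 12
At r = 21: dS/dt = 2016π cm²/s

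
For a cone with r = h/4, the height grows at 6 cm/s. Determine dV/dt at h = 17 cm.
867π/8 cm³/s

V = (1/3)π(h/4)²h = πh³/48
dV/dt = πh²/16 · 6
At h = 17: dV/dt = 867π/8 cm³/s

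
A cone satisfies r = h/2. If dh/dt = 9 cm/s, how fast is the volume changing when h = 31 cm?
8649π/4 cm³/s

V = (1/3)π(h/2)²h = πh³/12
dV/dt = πh²/4 · 9
At h = 31: dV/dt = 8649π/4 cm³/s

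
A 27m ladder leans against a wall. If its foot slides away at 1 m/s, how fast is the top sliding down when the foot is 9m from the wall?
√2/4 ≈ 0.3536 m/s

x² + y² = 27²
2x·dx/dt + 2y·dy/dt = 0
dy/dt = -x/y · dx/dt = -9/(18√2) · 1 = -√2/4 m/s
The top is descending at √2/4 ≈ 0.3536 m/s.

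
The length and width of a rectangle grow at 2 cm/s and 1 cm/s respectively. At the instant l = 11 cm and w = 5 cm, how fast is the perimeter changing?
6 cm/s

P = 2(l + w)
dP/dt = 2(dl/dt + dw/dt) = 2(2 + 1) = 6 cm/s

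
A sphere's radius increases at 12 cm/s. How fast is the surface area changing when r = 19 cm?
1824π cm²/s

S = 4πr²
dS/dt = dS/dr · dr/dt = 8πr · 12
At r = 19: dS/dt = 1824π cm²/s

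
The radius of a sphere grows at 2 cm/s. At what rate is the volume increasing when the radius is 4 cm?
128π cm³/s

V = (4/3)πr³
dV/dt = dV/dr · dr/dt = 4πr² · 2
At r = 4: dV/dt = 128π cm³/s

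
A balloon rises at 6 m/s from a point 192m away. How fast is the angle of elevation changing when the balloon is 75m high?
0.027113 rad/s

tan(θ) = y/192
sec²(θ) · dθ/dt = (1/192) · dy/dt
dθ/dt = cos²(θ)/192 · 6 = 192/(192² + 75²) · 6
dθ/dt = 0.027113 rad/s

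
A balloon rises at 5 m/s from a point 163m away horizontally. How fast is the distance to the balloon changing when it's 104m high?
104√37385/7477 ≈ 2.689 m/s

z² = 163² + y²
z = √(163² + 104²) = √37385
dz/dt = y/z · dy/dt = 104/√37385 · 5 = 104√37385/7477 ≈ 2.689 m/s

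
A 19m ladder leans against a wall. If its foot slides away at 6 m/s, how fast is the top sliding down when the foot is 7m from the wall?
7√78/26 ≈ 2.378 m/s

x² + y² = 19²
2x·dx/dt + 2y·dy/dt = 0
dy/dt = -x/y · dx/dt = -7/(2√78) · 6 = -7√78/26 m/s
The top is descending at 7√78/26 ≈ 2.378 m/s.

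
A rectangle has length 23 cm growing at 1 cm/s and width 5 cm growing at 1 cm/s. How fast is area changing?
28 cm²/s

A = lw
dA/dt = w·dl/dt + l·dw/dt = 5·1 + 23·1 = 28 cm²/s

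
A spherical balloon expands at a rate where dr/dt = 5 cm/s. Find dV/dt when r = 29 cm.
16820π cm³/s

V = (4/3)πr³
dV/dt = dV/dr · dr/dt = 4πr² · 5
At r = 29: dV/dt = 16820π cm³/s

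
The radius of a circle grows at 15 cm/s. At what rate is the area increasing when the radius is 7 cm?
210π cm²/s

A = πr²
dA/dt = 2πr · dr/dt = 2π(7)(15) = 210π cm²/s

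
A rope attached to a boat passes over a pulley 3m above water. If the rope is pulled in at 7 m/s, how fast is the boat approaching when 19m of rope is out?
133√22/88 ≈ 7.089 m/s

rope² = x² + 3²
x = √(19² - 3²) = 4√22
dx/dt = (rope/x) · d(rope)/dt = (19/(4√22)) · (-7) = -133√22/88 m/s
The boat approaches at 133√22/88 ≈ 7.089 m/s.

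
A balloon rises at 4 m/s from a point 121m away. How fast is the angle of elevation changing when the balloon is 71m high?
0.024591 rad/s

tan(θ) = y/121
sec²(θ) · dθ/dt = (1/121) · dy/dt
dθ/dt = cos²(θ)/121 · 4 = 121/(121² + 71²) · 4
dθ/dt = 0.024591 rad/s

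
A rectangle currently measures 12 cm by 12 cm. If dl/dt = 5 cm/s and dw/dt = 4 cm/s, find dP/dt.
18 cm/s

P = 2(l + w)
dP/dt = 2(dl/dt + dw/dt) = 2(5 + 4) = 18 cm/s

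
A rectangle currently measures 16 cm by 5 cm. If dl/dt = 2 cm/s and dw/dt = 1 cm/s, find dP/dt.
6 cm/s

P = 2(l + w)
dP/dt = 2(dl/dt + dw/dt) = 2(2 + 1) = 6 cm/s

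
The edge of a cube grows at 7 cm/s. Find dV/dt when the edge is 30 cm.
18900 cm³/s

V = s³
dV/dt = 3s² · ds/dt = 3·30²·7 = 18900 cm³/s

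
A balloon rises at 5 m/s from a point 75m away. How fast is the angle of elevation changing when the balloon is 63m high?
0.039087 rad/s

tan(θ) = y/75
sec²(θ) · dθ/dt = (1/75) · dy/dt
dθ/dt = cos²(θ)/75 · 5 = 75/(75² + 63²) · 5
dθ/dt = 0.039087 rad/s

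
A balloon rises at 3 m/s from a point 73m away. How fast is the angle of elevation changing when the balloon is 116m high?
0.011658 rad/s

tan(θ) = y/73
sec²(θ) · dθ/dt = (1/73) · dy/dt
dθ/dt = cos²(θ)/73 · 3 = 73/(73² + 116²) · 3
dθ/dt = 0.011658 rad/s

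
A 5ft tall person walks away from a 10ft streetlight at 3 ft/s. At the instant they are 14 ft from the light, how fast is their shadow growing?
3 ft/s

By similar triangles: 10/(x+s) = 5/s
Solving: s = 5x/5
ds/dt = 5/5 · dx/dt = 1 · 3 = 3 ft/s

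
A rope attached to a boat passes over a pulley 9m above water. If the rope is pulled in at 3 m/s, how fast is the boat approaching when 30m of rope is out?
30√91/91 ≈ 3.145 m/s

rope² = x² + 9²
x = √(30² - 9²) = 3√91
dx/dt = (rope/x) · d(rope)/dt = (30/(3√91)) · (-3) = -30√91/91 m/s
The boat approaches at 30√91/91 ≈ 3.145 m/s.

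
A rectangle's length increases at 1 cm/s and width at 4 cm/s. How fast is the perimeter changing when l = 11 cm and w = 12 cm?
10 cm/s

P = 2(l + w)
dP/dt = 2(dl/dt + dw/dt) = 2(1 + 4) = 10 cm/s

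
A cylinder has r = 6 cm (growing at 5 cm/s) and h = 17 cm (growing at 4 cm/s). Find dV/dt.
1164π cm³/s

V = πr²h
dV/dt = 2πrh·dr/dt + πr²·dh/dt
= 2π(6)(17)(5) + π(6)²(4)
= 1164π cm³/s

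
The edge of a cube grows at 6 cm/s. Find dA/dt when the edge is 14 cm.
1008 cm²/s

A = 6s²
dA/dt = 12s · ds/dt = 12·14·6 = 1008 cm²/s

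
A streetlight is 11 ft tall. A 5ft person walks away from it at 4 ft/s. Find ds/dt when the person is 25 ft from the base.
10/3 ft/s

By similar triangles: 11/(x+s) = 5/s
Solving: s = 5x/6
ds/dt = 5/6 · dx/dt = 5/6 · 4 = 10/3 ft/s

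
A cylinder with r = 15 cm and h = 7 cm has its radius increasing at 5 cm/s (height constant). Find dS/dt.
370π cm²/s

S = 2πrh + 2πr² (lateral + bases)
dS/dt = (2πh + 4πr)·dr/dt = (2π·7 + 4π·15)·5
= 370π cm²/s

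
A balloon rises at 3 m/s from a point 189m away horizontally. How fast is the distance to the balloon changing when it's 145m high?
435√56746/56746 ≈ 1.826 m/s

z² = 189² + y²
z = √(189² + 145²) = √56746
dz/dt = y/z · dy/dt = 145/√56746 · 3 = 435√56746/56746 ≈ 1.826 m/s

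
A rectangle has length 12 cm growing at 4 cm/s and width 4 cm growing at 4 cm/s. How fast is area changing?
64 cm²/s

A = lw
dA/dt = w·dl/dt + l·dw/dt = 4·4 + 12·4 = 64 cm²/s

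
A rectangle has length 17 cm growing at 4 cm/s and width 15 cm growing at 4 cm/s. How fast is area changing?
128 cm²/s

A = lw
dA/dt = w·dl/dt + l·dw/dt = 15·4 + 17·4 = 128 cm²/s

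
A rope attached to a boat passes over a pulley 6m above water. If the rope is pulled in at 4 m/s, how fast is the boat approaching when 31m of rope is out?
124√37/185 ≈ 4.077 m/s

rope² = x² + 6²
x = √(31² - 6²) = 5√37
dx/dt = (rope/x) · d(rope)/dt = (31/(5√37)) · (-4) = -124√37/185 m/s
The boat approaches at 124√37/185 ≈ 4.077 m/s.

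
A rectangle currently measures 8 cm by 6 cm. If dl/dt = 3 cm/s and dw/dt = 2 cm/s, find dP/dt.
10 cm/s

P = 2(l + w)
dP/dt = 2(dl/dt + dw/dt) = 2(3 + 2) = 10 cm/s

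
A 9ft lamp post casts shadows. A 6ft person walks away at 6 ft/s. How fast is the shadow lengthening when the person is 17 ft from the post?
12 ft/s

By similar triangles: 9/(x+s) = 6/s
Solving: s = 6x/3
ds/dt = 6/3 · dx/dt = 2 · 6 = 12 ft/s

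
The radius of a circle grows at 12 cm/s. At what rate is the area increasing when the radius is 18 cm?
432π cm²/s

A = πr²
dA/dt = 2πr · dr/dt = 2π(18)(12) = 432π cm²/s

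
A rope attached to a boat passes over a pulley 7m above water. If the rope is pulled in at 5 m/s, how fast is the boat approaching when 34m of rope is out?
170√123/369 ≈ 5.109 m/s

rope² = x² + 7²
x = √(34² - 7²) = 3√123
dx/dt = (rope/x) · d(rope)/dt = (34/(3√123)) · (-5) = -170√123/369 m/s
The boat approaches at 170√123/369 ≈ 5.109 m/s.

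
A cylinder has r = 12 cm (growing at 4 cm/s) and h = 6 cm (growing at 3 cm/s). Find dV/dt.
1008π cm³/s

V = πr²h
dV/dt = 2πrh·dr/dt + πr²·dh/dt
= 2π(12)(6)(4) + π(12)²(3)
= 1008π cm³/s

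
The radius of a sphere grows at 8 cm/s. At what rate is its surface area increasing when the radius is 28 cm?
1792π cm²/s

S = 4πr²
dS/dt = dS/dr · dr/dt = 8πr · 8
At r = 28: dS/dt = 1792π cm²/s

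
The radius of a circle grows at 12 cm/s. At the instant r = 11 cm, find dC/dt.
24π cm/s

C = 2πr
dC/dt = 2π · dr/dt = 2π · 12 = 24π cm/s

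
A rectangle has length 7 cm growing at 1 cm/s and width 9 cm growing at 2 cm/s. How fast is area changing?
23 cm²/s

A = lw
dA/dt = w·dl/dt + l·dw/dt = 9·1 + 7·2 = 23 cm²/s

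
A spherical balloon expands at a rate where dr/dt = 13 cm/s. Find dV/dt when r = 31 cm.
49972π cm³/s

V = (4/3)πr³
dV/dt = dV/dr · dr/dt = 4πr² · 13
At r = 31: dV/dt = 49972π cm³/s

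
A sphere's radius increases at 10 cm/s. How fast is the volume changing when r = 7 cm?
1960π cm³/s

V = (4/3)πr³
dV/dt = dV/dr · dr/dt = 4πr² · 10
At r = 7: dV/dt = 1960π cm³/s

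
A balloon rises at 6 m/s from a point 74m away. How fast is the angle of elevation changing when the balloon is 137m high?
0.018313 rad/s

tan(θ) = y/74
sec²(θ) · dθ/dt = (1/74) · dy/dt
dθ/dt = cos²(θ)/74 · 6 = 74/(74² + 137²) · 6
dθ/dt = 0.018313 rad/s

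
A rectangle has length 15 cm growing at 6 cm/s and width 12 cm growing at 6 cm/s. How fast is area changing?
162 cm²/s

A = lw
dA/dt = w·dl/dt + l·dw/dt = 12·6 + 15·6 = 162 cm²/s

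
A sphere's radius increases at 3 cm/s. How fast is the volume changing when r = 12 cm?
1728π cm³/s

V = (4/3)πr³
dV/dt = dV/dr · dr/dt = 4πr² · 3
At r = 12: dV/dt = 1728π cm³/s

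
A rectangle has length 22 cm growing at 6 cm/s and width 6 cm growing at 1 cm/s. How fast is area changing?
58 cm²/s

A = lw
dA/dt = w·dl/dt + l·dw/dt = 6·6 + 22·1 = 58 cm²/s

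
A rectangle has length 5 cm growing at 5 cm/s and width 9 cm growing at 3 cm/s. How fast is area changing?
60 cm²/s

A = lw
dA/dt = w·dl/dt + l·dw/dt = 9·5 + 5·3 = 60 cm²/s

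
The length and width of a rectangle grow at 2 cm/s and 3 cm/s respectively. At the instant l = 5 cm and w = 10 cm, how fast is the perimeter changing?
10 cm/s

P = 2(l + w)
dP/dt = 2(dl/dt + dw/dt) = 2(2 + 3) = 10 cm/s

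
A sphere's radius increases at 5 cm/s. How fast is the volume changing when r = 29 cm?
16820π cm³/s

V = (4/3)πr³
dV/dt = dV/dr · dr/dt = 4πr² · 5
At r = 29: dV/dt = 16820π cm³/s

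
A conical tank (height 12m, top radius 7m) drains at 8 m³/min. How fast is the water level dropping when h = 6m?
32/(49π) ≈ 0.2079 m/min

r/h = 7/12, so r = (7/12)h
V = (1/3)πr²h = (1/3)π((7/12)h)²h = (49/432)πh³
dV/dh = (49/144)πh²
dh/dt = (dV/dt)/(dV/dh) = -8/((49/144)π·6²) = -32/(49π) m/min
The level is dropping at 32/(49π) ≈ 0.2079 m/min.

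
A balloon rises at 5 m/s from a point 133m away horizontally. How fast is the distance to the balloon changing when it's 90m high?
450√25789/25789 ≈ 2.802 m/s

z² = 133² + y²
z = √(133² + 90²) = √25789
dz/dt = y/z · dy/dt = 90/√25789 · 5 = 450√25789/25789 ≈ 2.802 m/s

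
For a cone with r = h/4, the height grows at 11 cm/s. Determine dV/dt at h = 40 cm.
1100π cm³/s

V = (1/3)π(h/4)²h = πh³/48
dV/dt = πh²/16 · 11
At h = 40: dV/dt = 1100π cm³/s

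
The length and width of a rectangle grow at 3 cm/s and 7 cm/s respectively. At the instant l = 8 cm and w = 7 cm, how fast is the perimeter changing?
20 cm/s

P = 2(l + w)
dP/dt = 2(dl/dt + dw/dt) = 2(3 + 7) = 20 cm/s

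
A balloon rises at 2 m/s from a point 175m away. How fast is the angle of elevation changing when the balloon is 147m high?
0.006701 rad/s

tan(θ) = y/175
sec²(θ) · dθ/dt = (1/175) · dy/dt
dθ/dt = cos²(θ)/175 · 2 = 175/(175² + 147²) · 2
dθ/dt = 0.006701 rad/s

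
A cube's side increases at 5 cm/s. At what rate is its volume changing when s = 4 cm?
240 cm³/s

V = s³
dV/dt = 3s² · ds/dt = 3·4²·5 = 240 cm³/s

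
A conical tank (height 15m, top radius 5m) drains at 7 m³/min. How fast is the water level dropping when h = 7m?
9/(7π) ≈ 0.4093 m/min

r/h = 5/15, so r = (1/3)h
V = (1/3)πr²h = (1/3)π((1/3)h)²h = (1/27)πh³
dV/dh = (1/9)πh²
dh/dt = (dV/dt)/(dV/dh) = -7/((1/9)π·7²) = -9/(7π) m/min
The level is dropping at 9/(7π) ≈ 0.4093 m/min.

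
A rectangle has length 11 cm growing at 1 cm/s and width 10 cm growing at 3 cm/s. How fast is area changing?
43 cm²/s

A = lw
dA/dt = w·dl/dt + l·dw/dt = 10·1 + 11·3 = 43 cm²/s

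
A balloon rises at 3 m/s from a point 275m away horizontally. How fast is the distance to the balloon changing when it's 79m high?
237√81866/81866 ≈ 0.8283 m/s

z² = 275² + y²
z = √(275² + 79²) = √81866
dz/dt = y/z · dy/dt = 79/√81866 · 3 = 237√81866/81866 ≈ 0.8283 m/s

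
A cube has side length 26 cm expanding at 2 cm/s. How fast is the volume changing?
4056 cm³/s

V = s³
dV/dt = 3s² · ds/dt = 3·26²·2 = 4056 cm³/s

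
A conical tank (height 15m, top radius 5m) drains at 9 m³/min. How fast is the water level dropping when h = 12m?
9/(16π) ≈ 0.179 m/min

r/h = 5/15, so r = (1/3)h
V = (1/3)πr²h = (1/3)π((1/3)h)²h = (1/27)πh³
dV/dh = (1/9)πh²
dh/dt = (dV/dt)/(dV/dh) = -9/((1/9)π·12²) = -9/(16π) m/min
The level is dropping at 9/(16π) ≈ 0.179 m/min.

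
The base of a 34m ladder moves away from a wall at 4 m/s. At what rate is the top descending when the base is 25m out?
100√59/177 ≈ 4.34 m/s

x² + y² = 34²
2x·dx/dt + 2y·dy/dt = 0
dy/dt = -x/y · dx/dt = -25/(3√59) · 4 = -100√59/177 m/s
The top is descending at 100√59/177 ≈ 4.34 m/s.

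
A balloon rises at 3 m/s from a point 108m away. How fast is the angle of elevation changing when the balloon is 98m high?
0.015234 rad/s

tan(θ) = y/108
sec²(θ) · dθ/dt = (1/108) · dy/dt
dθ/dt = cos²(θ)/108 · 3 = 108/(108² + 98²) · 3
dθ/dt = 0.015234 rad/s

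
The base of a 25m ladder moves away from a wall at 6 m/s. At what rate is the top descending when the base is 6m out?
36√589/589 ≈ 1.483 m/s

x² + y² = 25²
2x·dx/dt + 2y·dy/dt = 0
dy/dt = -x/y · dx/dt = -6/√589 · 6 = -36√589/589 m/s
The top is descending at 36√589/589 ≈ 1.483 m/s.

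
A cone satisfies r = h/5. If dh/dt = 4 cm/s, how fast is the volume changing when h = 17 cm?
1156π/25 cm³/s

V = (1/3)π(h/5)²h = πh³/75
dV/dt = πh²/25 · 4
At h = 17: dV/dt = 1156π/25 cm³/s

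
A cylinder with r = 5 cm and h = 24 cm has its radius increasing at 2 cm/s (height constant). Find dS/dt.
136π cm²/s

S = 2πrh + 2πr² (lateral + bases)
dS/dt = (2πh + 4πr)·dr/dt = (2π·24 + 4π·5)·2
= 136π cm²/s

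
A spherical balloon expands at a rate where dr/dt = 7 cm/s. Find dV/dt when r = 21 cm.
12348π cm³/s

V = (4/3)πr³
dV/dt = dV/dr · dr/dt = 4πr² · 7
At r = 21: dV/dt = 12348π cm³/s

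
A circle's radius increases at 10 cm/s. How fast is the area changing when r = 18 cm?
360π cm²/s

A = πr²
dA/dt = 2πr · dr/dt = 2π(18)(10) = 360π cm²/s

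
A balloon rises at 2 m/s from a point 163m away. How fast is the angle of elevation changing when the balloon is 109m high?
0.008479 rad/s

tan(θ) = y/163
sec²(θ) · dθ/dt = (1/163) · dy/dt
dθ/dt = cos²(θ)/163 · 2 = 163/(163² + 109²) · 2
dθ/dt = 0.008479 rad/s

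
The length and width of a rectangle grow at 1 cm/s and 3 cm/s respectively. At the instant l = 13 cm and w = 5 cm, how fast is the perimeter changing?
8 cm/s

P = 2(l + w)
dP/dt = 2(dl/dt + dw/dt) = 2(1 + 3) = 8 cm/s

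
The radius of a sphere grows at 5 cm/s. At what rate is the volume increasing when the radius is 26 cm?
13520π cm³/s

V = (4/3)πr³
dV/dt = dV/dr · dr/dt = 4πr² · 5
At r = 26: dV/dt = 13520π cm³/s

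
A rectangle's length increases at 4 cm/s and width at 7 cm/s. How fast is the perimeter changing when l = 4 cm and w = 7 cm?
22 cm/s

P = 2(l + w)
dP/dt = 2(dl/dt + dw/dt) = 2(4 + 7) = 22 cm/s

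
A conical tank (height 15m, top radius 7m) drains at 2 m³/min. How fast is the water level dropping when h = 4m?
225/(392π) ≈ 0.1827 m/min

r/h = 7/15, so r = (7/15)h
V = (1/3)πr²h = (1/3)π((7/15)h)²h = (49/675)πh³
dV/dh = (49/225)πh²
dh/dt = (dV/dt)/(dV/dh) = -2/((49/225)π·4²) = -225/(392π) m/min
The level is dropping at 225/(392π) ≈ 0.1827 m/min.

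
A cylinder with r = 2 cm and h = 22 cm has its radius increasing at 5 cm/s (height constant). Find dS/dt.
260π cm²/s

S = 2πrh + 2πr² (lateral + bases)
dS/dt = (2πh + 4πr)·dr/dt = (2π·22 + 4π·2)·5
= 260π cm²/s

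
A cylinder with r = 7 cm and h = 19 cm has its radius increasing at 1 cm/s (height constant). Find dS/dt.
66π cm²/s

S = 2πrh + 2πr² (lateral + bases)
dS/dt = (2πh + 4πr)·dr/dt = (2π·19 + 4π·7)·1
= 66π cm²/s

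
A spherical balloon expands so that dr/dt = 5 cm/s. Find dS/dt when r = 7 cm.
280π cm²/s

S = 4πr²
dS/dt = dS/dr · dr/dt = 8πr · 5
At r = 7: dS/dt = 280π cm²/s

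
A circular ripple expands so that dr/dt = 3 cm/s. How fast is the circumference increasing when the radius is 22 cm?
6π cm/s

C = 2πr
dC/dt = 2π · dr/dt = 2π · 3 = 6π cm/s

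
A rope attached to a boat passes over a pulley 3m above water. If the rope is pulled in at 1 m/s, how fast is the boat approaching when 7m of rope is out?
7√10/20 ≈ 1.107 m/s

rope² = x² + 3²
x = √(7² - 3²) = 2√10
dx/dt = (rope/x) · d(rope)/dt = (7/(2√10)) · (-1) = -7√10/20 m/s
The boat approaches at 7√10/20 ≈ 1.107 m/s.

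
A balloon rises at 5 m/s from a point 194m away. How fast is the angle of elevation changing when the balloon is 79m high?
0.022107 rad/s

tan(θ) = y/194
sec²(θ) · dθ/dt = (1/194) · dy/dt
dθ/dt = cos²(θ)/194 · 5 = 194/(194² + 79²) · 5
dθ/dt = 0.022107 rad/s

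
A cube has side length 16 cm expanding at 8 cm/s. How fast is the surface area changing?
1536 cm²/s

A = 6s²
dA/dt = 12s · ds/dt = 12·16·8 = 1536 cm²/s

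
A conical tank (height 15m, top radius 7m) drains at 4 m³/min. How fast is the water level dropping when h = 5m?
36/(49π) ≈ 0.2339 m/min

r/h = 7/15, so r = (7/15)h
V = (1/3)πr²h = (1/3)π((7/15)h)²h = (49/675)πh³
dV/dh = (49/225)πh²
dh/dt = (dV/dt)/(dV/dh) = -4/((49/225)π·5²) = -36/(49π) m/min
The level is dropping at 36/(49π) ≈ 0.2339 m/min.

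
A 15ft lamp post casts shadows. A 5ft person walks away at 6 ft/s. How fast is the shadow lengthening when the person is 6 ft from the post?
3 ft/s

By similar triangles: 15/(x+s) = 5/s
Solving: s = 5x/10
ds/dt = 5/10 · dx/dt = 1/2 · 6 = 3 ft/s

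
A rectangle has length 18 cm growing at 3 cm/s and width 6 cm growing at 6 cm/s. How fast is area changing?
126 cm²/s

A = lw
dA/dt = w·dl/dt + l·dw/dt = 6·3 + 18·6 = 126 cm²/s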